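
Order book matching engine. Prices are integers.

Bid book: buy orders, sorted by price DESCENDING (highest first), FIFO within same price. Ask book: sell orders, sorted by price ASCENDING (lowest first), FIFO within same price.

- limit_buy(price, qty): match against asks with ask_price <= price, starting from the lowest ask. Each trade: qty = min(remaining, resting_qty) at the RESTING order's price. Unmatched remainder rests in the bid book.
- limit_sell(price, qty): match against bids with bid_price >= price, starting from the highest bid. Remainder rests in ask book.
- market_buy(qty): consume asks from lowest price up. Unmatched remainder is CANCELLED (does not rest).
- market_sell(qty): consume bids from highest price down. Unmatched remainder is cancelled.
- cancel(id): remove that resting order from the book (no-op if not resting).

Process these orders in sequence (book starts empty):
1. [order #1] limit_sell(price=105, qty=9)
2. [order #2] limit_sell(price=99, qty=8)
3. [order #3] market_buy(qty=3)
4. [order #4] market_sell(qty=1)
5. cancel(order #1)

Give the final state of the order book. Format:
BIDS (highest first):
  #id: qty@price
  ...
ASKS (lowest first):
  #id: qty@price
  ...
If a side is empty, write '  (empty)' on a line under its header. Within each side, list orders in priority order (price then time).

After op 1 [order #1] limit_sell(price=105, qty=9): fills=none; bids=[-] asks=[#1:9@105]
After op 2 [order #2] limit_sell(price=99, qty=8): fills=none; bids=[-] asks=[#2:8@99 #1:9@105]
After op 3 [order #3] market_buy(qty=3): fills=#3x#2:3@99; bids=[-] asks=[#2:5@99 #1:9@105]
After op 4 [order #4] market_sell(qty=1): fills=none; bids=[-] asks=[#2:5@99 #1:9@105]
After op 5 cancel(order #1): fills=none; bids=[-] asks=[#2:5@99]

Answer: BIDS (highest first):
  (empty)
ASKS (lowest first):
  #2: 5@99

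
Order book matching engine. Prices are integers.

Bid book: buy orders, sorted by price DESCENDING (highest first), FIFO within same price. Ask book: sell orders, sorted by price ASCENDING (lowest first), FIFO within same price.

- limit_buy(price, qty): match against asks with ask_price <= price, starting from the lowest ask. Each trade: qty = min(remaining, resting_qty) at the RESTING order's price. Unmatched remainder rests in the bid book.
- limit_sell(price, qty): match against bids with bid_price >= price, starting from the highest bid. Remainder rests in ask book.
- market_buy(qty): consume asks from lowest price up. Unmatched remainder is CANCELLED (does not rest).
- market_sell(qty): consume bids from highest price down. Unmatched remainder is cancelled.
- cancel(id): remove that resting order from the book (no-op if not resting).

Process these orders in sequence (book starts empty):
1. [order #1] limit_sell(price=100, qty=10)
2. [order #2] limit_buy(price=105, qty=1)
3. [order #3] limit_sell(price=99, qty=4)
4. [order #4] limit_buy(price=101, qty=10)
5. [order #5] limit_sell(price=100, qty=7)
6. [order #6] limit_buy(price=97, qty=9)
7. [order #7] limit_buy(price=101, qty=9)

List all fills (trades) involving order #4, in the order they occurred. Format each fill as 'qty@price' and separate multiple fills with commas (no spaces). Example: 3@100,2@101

After op 1 [order #1] limit_sell(price=100, qty=10): fills=none; bids=[-] asks=[#1:10@100]
After op 2 [order #2] limit_buy(price=105, qty=1): fills=#2x#1:1@100; bids=[-] asks=[#1:9@100]
After op 3 [order #3] limit_sell(price=99, qty=4): fills=none; bids=[-] asks=[#3:4@99 #1:9@100]
After op 4 [order #4] limit_buy(price=101, qty=10): fills=#4x#3:4@99 #4x#1:6@100; bids=[-] asks=[#1:3@100]
After op 5 [order #5] limit_sell(price=100, qty=7): fills=none; bids=[-] asks=[#1:3@100 #5:7@100]
After op 6 [order #6] limit_buy(price=97, qty=9): fills=none; bids=[#6:9@97] asks=[#1:3@100 #5:7@100]
After op 7 [order #7] limit_buy(price=101, qty=9): fills=#7x#1:3@100 #7x#5:6@100; bids=[#6:9@97] asks=[#5:1@100]

Answer: 4@99,6@100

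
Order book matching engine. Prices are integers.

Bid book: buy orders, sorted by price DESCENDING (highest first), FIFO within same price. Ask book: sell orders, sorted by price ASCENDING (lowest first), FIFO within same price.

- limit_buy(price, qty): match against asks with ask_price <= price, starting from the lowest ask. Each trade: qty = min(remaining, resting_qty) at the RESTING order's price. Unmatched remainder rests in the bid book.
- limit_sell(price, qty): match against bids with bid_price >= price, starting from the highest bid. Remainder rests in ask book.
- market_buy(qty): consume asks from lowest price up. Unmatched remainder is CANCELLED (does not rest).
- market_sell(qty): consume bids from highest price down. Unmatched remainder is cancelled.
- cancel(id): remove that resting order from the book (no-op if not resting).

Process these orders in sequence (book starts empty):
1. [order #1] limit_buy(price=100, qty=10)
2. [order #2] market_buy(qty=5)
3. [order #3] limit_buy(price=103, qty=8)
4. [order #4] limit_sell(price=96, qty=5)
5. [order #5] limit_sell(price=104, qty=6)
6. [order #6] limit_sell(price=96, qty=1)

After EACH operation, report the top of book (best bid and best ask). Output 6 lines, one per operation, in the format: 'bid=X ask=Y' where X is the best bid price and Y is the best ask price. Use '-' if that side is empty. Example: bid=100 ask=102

After op 1 [order #1] limit_buy(price=100, qty=10): fills=none; bids=[#1:10@100] asks=[-]
After op 2 [order #2] market_buy(qty=5): fills=none; bids=[#1:10@100] asks=[-]
After op 3 [order #3] limit_buy(price=103, qty=8): fills=none; bids=[#3:8@103 #1:10@100] asks=[-]
After op 4 [order #4] limit_sell(price=96, qty=5): fills=#3x#4:5@103; bids=[#3:3@103 #1:10@100] asks=[-]
After op 5 [order #5] limit_sell(price=104, qty=6): fills=none; bids=[#3:3@103 #1:10@100] asks=[#5:6@104]
After op 6 [order #6] limit_sell(price=96, qty=1): fills=#3x#6:1@103; bids=[#3:2@103 #1:10@100] asks=[#5:6@104]

Answer: bid=100 ask=-
bid=100 ask=-
bid=103 ask=-
bid=103 ask=-
bid=103 ask=104
bid=103 ask=104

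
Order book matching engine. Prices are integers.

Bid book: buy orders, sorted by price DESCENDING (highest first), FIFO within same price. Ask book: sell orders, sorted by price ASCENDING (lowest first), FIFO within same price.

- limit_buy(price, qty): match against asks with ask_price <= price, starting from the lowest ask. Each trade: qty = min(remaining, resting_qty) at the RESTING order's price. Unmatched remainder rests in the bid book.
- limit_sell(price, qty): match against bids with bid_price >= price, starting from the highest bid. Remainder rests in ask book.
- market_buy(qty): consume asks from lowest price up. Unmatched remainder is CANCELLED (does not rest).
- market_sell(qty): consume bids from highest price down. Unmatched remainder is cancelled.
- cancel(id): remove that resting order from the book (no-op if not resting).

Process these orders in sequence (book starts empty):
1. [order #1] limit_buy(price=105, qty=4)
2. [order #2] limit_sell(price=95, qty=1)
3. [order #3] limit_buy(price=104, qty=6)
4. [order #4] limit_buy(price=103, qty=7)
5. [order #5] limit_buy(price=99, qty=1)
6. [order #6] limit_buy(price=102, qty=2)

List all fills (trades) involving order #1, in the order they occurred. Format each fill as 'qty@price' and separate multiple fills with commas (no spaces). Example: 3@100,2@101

Answer: 1@105

Derivation:
After op 1 [order #1] limit_buy(price=105, qty=4): fills=none; bids=[#1:4@105] asks=[-]
After op 2 [order #2] limit_sell(price=95, qty=1): fills=#1x#2:1@105; bids=[#1:3@105] asks=[-]
After op 3 [order #3] limit_buy(price=104, qty=6): fills=none; bids=[#1:3@105 #3:6@104] asks=[-]
After op 4 [order #4] limit_buy(price=103, qty=7): fills=none; bids=[#1:3@105 #3:6@104 #4:7@103] asks=[-]
After op 5 [order #5] limit_buy(price=99, qty=1): fills=none; bids=[#1:3@105 #3:6@104 #4:7@103 #5:1@99] asks=[-]
After op 6 [order #6] limit_buy(price=102, qty=2): fills=none; bids=[#1:3@105 #3:6@104 #4:7@103 #6:2@102 #5:1@99] asks=[-]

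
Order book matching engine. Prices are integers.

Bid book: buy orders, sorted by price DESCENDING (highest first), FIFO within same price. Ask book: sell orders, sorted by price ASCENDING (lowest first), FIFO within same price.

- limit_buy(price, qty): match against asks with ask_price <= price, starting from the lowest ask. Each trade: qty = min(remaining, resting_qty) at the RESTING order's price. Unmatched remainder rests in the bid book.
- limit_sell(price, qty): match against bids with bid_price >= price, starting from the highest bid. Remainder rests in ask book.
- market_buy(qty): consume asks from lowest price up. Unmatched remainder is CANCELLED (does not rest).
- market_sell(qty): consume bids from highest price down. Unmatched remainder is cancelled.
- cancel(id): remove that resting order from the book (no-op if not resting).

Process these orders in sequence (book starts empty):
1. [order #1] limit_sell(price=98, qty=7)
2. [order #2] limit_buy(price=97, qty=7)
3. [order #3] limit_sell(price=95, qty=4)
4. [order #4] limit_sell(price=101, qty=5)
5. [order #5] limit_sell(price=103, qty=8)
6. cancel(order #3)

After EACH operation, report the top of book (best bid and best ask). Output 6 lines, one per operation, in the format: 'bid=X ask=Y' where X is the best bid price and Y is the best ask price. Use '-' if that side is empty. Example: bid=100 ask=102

After op 1 [order #1] limit_sell(price=98, qty=7): fills=none; bids=[-] asks=[#1:7@98]
After op 2 [order #2] limit_buy(price=97, qty=7): fills=none; bids=[#2:7@97] asks=[#1:7@98]
After op 3 [order #3] limit_sell(price=95, qty=4): fills=#2x#3:4@97; bids=[#2:3@97] asks=[#1:7@98]
After op 4 [order #4] limit_sell(price=101, qty=5): fills=none; bids=[#2:3@97] asks=[#1:7@98 #4:5@101]
After op 5 [order #5] limit_sell(price=103, qty=8): fills=none; bids=[#2:3@97] asks=[#1:7@98 #4:5@101 #5:8@103]
After op 6 cancel(order #3): fills=none; bids=[#2:3@97] asks=[#1:7@98 #4:5@101 #5:8@103]

Answer: bid=- ask=98
bid=97 ask=98
bid=97 ask=98
bid=97 ask=98
bid=97 ask=98
bid=97 ask=98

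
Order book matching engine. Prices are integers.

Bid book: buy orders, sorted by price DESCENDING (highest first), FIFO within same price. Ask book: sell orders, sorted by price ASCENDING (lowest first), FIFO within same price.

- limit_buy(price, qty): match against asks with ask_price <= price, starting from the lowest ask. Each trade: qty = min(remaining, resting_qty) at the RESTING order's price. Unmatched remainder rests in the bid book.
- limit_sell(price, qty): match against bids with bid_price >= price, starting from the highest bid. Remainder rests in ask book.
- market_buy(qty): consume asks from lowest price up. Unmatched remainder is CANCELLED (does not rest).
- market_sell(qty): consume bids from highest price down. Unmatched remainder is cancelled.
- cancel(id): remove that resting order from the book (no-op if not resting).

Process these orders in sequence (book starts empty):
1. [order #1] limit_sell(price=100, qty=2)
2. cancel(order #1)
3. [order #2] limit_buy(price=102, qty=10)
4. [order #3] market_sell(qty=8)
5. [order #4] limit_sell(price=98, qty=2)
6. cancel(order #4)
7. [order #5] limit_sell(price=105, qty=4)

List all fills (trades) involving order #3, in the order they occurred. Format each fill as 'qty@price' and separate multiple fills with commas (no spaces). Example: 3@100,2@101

Answer: 8@102

Derivation:
After op 1 [order #1] limit_sell(price=100, qty=2): fills=none; bids=[-] asks=[#1:2@100]
After op 2 cancel(order #1): fills=none; bids=[-] asks=[-]
After op 3 [order #2] limit_buy(price=102, qty=10): fills=none; bids=[#2:10@102] asks=[-]
After op 4 [order #3] market_sell(qty=8): fills=#2x#3:8@102; bids=[#2:2@102] asks=[-]
After op 5 [order #4] limit_sell(price=98, qty=2): fills=#2x#4:2@102; bids=[-] asks=[-]
After op 6 cancel(order #4): fills=none; bids=[-] asks=[-]
After op 7 [order #5] limit_sell(price=105, qty=4): fills=none; bids=[-] asks=[#5:4@105]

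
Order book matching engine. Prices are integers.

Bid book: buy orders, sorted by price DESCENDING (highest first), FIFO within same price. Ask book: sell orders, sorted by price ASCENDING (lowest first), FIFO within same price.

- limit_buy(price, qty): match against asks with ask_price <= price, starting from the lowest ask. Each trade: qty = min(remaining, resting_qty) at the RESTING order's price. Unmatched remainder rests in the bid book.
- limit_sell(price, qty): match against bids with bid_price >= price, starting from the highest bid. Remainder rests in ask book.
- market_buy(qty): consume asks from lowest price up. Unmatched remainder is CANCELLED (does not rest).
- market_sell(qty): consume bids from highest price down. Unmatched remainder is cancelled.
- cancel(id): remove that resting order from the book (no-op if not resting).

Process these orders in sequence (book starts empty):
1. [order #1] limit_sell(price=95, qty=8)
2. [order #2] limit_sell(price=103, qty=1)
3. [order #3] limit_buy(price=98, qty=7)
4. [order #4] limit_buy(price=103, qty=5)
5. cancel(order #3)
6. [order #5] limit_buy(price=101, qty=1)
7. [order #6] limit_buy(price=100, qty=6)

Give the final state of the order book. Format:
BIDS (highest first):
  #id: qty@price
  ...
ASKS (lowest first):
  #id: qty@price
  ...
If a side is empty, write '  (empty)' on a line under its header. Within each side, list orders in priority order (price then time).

Answer: BIDS (highest first):
  #4: 3@103
  #5: 1@101
  #6: 6@100
ASKS (lowest first):
  (empty)

Derivation:
After op 1 [order #1] limit_sell(price=95, qty=8): fills=none; bids=[-] asks=[#1:8@95]
After op 2 [order #2] limit_sell(price=103, qty=1): fills=none; bids=[-] asks=[#1:8@95 #2:1@103]
After op 3 [order #3] limit_buy(price=98, qty=7): fills=#3x#1:7@95; bids=[-] asks=[#1:1@95 #2:1@103]
After op 4 [order #4] limit_buy(price=103, qty=5): fills=#4x#1:1@95 #4x#2:1@103; bids=[#4:3@103] asks=[-]
After op 5 cancel(order #3): fills=none; bids=[#4:3@103] asks=[-]
After op 6 [order #5] limit_buy(price=101, qty=1): fills=none; bids=[#4:3@103 #5:1@101] asks=[-]
After op 7 [order #6] limit_buy(price=100, qty=6): fills=none; bids=[#4:3@103 #5:1@101 #6:6@100] asks=[-]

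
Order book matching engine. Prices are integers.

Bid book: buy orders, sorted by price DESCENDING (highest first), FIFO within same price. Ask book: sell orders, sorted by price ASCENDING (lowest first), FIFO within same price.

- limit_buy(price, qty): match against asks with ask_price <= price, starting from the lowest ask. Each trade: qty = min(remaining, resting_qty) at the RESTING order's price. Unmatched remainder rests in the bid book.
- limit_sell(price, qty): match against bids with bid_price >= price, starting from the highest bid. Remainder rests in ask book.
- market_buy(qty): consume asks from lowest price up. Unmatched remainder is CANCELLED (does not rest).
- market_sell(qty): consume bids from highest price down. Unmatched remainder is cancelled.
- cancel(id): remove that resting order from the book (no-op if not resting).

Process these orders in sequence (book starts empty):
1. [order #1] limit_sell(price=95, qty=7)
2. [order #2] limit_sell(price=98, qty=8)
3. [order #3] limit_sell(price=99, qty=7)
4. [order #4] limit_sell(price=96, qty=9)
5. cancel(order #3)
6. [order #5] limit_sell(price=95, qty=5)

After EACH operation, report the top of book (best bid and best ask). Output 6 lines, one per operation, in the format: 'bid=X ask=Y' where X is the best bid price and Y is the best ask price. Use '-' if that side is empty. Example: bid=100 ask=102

Answer: bid=- ask=95
bid=- ask=95
bid=- ask=95
bid=- ask=95
bid=- ask=95
bid=- ask=95

Derivation:
After op 1 [order #1] limit_sell(price=95, qty=7): fills=none; bids=[-] asks=[#1:7@95]
After op 2 [order #2] limit_sell(price=98, qty=8): fills=none; bids=[-] asks=[#1:7@95 #2:8@98]
After op 3 [order #3] limit_sell(price=99, qty=7): fills=none; bids=[-] asks=[#1:7@95 #2:8@98 #3:7@99]
After op 4 [order #4] limit_sell(price=96, qty=9): fills=none; bids=[-] asks=[#1:7@95 #4:9@96 #2:8@98 #3:7@99]
After op 5 cancel(order #3): fills=none; bids=[-] asks=[#1:7@95 #4:9@96 #2:8@98]
After op 6 [order #5] limit_sell(price=95, qty=5): fills=none; bids=[-] asks=[#1:7@95 #5:5@95 #4:9@96 #2:8@98]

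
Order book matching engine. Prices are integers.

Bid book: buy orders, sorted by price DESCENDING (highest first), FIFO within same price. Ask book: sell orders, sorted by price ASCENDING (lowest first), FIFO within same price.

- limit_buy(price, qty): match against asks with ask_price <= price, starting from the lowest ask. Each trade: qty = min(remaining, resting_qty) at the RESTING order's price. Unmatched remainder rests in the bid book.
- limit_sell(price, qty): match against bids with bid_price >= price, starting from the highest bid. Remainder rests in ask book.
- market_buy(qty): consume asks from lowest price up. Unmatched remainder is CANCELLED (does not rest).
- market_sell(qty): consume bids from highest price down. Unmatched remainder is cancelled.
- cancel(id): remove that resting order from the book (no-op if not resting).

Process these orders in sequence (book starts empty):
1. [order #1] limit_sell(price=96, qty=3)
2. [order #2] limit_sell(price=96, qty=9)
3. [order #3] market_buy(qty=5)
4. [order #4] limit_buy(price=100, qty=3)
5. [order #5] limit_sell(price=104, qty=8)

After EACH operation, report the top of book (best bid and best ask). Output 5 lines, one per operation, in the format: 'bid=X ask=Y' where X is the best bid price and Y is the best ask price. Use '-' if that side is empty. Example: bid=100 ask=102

Answer: bid=- ask=96
bid=- ask=96
bid=- ask=96
bid=- ask=96
bid=- ask=96

Derivation:
After op 1 [order #1] limit_sell(price=96, qty=3): fills=none; bids=[-] asks=[#1:3@96]
After op 2 [order #2] limit_sell(price=96, qty=9): fills=none; bids=[-] asks=[#1:3@96 #2:9@96]
After op 3 [order #3] market_buy(qty=5): fills=#3x#1:3@96 #3x#2:2@96; bids=[-] asks=[#2:7@96]
After op 4 [order #4] limit_buy(price=100, qty=3): fills=#4x#2:3@96; bids=[-] asks=[#2:4@96]
After op 5 [order #5] limit_sell(price=104, qty=8): fills=none; bids=[-] asks=[#2:4@96 #5:8@104]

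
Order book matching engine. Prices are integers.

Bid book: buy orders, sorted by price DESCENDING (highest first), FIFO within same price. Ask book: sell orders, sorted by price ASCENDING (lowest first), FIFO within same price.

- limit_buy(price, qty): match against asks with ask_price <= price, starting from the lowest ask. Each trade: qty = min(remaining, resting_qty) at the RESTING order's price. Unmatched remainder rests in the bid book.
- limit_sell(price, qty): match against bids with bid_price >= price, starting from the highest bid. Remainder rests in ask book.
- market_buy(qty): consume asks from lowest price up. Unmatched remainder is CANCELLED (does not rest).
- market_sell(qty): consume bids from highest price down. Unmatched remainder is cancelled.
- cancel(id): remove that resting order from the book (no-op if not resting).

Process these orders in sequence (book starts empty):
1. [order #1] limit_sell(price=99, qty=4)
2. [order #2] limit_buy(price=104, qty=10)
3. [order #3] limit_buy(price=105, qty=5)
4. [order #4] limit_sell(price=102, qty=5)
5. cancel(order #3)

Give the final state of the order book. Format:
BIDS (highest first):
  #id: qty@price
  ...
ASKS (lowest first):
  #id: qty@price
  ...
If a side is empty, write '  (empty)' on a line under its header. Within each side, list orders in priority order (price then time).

Answer: BIDS (highest first):
  #2: 6@104
ASKS (lowest first):
  (empty)

Derivation:
After op 1 [order #1] limit_sell(price=99, qty=4): fills=none; bids=[-] asks=[#1:4@99]
After op 2 [order #2] limit_buy(price=104, qty=10): fills=#2x#1:4@99; bids=[#2:6@104] asks=[-]
After op 3 [order #3] limit_buy(price=105, qty=5): fills=none; bids=[#3:5@105 #2:6@104] asks=[-]
After op 4 [order #4] limit_sell(price=102, qty=5): fills=#3x#4:5@105; bids=[#2:6@104] asks=[-]
After op 5 cancel(order #3): fills=none; bids=[#2:6@104] asks=[-]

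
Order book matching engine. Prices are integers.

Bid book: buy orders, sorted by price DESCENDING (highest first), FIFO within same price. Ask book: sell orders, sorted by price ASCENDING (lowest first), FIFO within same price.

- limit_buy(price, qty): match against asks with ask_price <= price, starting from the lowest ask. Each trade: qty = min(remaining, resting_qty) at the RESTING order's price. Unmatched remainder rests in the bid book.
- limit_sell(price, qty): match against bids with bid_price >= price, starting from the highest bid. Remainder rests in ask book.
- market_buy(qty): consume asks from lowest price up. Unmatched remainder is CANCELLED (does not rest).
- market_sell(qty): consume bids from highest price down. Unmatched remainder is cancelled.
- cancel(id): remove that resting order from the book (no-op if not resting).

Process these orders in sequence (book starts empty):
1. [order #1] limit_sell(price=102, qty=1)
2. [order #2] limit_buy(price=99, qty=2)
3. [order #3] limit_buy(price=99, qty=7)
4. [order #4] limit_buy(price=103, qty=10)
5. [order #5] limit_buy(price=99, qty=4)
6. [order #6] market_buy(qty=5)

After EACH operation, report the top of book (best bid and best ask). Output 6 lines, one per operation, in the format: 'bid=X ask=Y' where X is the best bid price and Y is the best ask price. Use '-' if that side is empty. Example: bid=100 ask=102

Answer: bid=- ask=102
bid=99 ask=102
bid=99 ask=102
bid=103 ask=-
bid=103 ask=-
bid=103 ask=-

Derivation:
After op 1 [order #1] limit_sell(price=102, qty=1): fills=none; bids=[-] asks=[#1:1@102]
After op 2 [order #2] limit_buy(price=99, qty=2): fills=none; bids=[#2:2@99] asks=[#1:1@102]
After op 3 [order #3] limit_buy(price=99, qty=7): fills=none; bids=[#2:2@99 #3:7@99] asks=[#1:1@102]
After op 4 [order #4] limit_buy(price=103, qty=10): fills=#4x#1:1@102; bids=[#4:9@103 #2:2@99 #3:7@99] asks=[-]
After op 5 [order #5] limit_buy(price=99, qty=4): fills=none; bids=[#4:9@103 #2:2@99 #3:7@99 #5:4@99] asks=[-]
After op 6 [order #6] market_buy(qty=5): fills=none; bids=[#4:9@103 #2:2@99 #3:7@99 #5:4@99] asks=[-]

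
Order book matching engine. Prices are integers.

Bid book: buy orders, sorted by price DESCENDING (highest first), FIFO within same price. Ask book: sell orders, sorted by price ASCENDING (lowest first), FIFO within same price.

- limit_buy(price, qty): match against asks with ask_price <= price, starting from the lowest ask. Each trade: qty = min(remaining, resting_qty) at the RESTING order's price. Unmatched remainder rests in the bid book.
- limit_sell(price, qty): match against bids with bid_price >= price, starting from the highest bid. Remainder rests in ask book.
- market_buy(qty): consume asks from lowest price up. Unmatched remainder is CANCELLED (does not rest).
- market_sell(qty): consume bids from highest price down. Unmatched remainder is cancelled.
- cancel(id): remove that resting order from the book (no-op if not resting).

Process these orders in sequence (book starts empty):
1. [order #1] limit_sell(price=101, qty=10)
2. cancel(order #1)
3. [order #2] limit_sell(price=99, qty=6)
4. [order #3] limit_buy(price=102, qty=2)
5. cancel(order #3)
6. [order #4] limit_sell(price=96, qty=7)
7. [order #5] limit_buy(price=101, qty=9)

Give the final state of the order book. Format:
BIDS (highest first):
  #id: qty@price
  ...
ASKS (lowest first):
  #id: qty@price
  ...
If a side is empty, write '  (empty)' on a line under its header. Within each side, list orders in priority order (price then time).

After op 1 [order #1] limit_sell(price=101, qty=10): fills=none; bids=[-] asks=[#1:10@101]
After op 2 cancel(order #1): fills=none; bids=[-] asks=[-]
After op 3 [order #2] limit_sell(price=99, qty=6): fills=none; bids=[-] asks=[#2:6@99]
After op 4 [order #3] limit_buy(price=102, qty=2): fills=#3x#2:2@99; bids=[-] asks=[#2:4@99]
After op 5 cancel(order #3): fills=none; bids=[-] asks=[#2:4@99]
After op 6 [order #4] limit_sell(price=96, qty=7): fills=none; bids=[-] asks=[#4:7@96 #2:4@99]
After op 7 [order #5] limit_buy(price=101, qty=9): fills=#5x#4:7@96 #5x#2:2@99; bids=[-] asks=[#2:2@99]

Answer: BIDS (highest first):
  (empty)
ASKS (lowest first):
  #2: 2@99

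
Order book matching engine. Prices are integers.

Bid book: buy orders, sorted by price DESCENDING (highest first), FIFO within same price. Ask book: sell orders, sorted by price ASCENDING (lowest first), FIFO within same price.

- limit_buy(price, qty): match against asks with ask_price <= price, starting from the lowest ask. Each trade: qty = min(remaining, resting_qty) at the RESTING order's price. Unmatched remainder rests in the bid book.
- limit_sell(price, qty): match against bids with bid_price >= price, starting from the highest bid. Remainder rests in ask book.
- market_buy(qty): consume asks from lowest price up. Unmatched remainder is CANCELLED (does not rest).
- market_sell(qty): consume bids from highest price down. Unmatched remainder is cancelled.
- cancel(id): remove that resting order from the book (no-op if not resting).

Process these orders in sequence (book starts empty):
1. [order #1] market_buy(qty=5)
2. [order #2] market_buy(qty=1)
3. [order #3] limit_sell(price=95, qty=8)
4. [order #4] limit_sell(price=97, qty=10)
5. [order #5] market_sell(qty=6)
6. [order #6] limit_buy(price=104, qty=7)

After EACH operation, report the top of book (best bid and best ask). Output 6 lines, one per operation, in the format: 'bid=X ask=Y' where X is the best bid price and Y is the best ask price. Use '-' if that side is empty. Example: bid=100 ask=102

Answer: bid=- ask=-
bid=- ask=-
bid=- ask=95
bid=- ask=95
bid=- ask=95
bid=- ask=95

Derivation:
After op 1 [order #1] market_buy(qty=5): fills=none; bids=[-] asks=[-]
After op 2 [order #2] market_buy(qty=1): fills=none; bids=[-] asks=[-]
After op 3 [order #3] limit_sell(price=95, qty=8): fills=none; bids=[-] asks=[#3:8@95]
After op 4 [order #4] limit_sell(price=97, qty=10): fills=none; bids=[-] asks=[#3:8@95 #4:10@97]
After op 5 [order #5] market_sell(qty=6): fills=none; bids=[-] asks=[#3:8@95 #4:10@97]
After op 6 [order #6] limit_buy(price=104, qty=7): fills=#6x#3:7@95; bids=[-] asks=[#3:1@95 #4:10@97]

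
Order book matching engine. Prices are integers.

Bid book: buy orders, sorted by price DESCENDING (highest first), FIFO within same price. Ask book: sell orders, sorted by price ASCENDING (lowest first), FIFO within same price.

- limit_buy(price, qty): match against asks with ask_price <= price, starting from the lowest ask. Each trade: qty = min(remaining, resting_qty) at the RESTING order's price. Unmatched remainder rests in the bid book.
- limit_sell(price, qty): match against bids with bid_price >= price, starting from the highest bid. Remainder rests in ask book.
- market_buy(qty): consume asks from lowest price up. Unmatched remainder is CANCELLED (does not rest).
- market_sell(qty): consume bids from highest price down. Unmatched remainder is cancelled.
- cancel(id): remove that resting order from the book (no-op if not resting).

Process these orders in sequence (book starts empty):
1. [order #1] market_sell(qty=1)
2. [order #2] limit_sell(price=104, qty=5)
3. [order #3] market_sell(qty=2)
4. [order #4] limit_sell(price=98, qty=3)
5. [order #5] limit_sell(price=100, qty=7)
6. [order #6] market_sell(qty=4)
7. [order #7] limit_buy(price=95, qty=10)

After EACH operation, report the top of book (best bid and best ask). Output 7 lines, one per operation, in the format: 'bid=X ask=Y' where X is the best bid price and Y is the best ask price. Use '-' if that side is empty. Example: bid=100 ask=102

After op 1 [order #1] market_sell(qty=1): fills=none; bids=[-] asks=[-]
After op 2 [order #2] limit_sell(price=104, qty=5): fills=none; bids=[-] asks=[#2:5@104]
After op 3 [order #3] market_sell(qty=2): fills=none; bids=[-] asks=[#2:5@104]
After op 4 [order #4] limit_sell(price=98, qty=3): fills=none; bids=[-] asks=[#4:3@98 #2:5@104]
After op 5 [order #5] limit_sell(price=100, qty=7): fills=none; bids=[-] asks=[#4:3@98 #5:7@100 #2:5@104]
After op 6 [order #6] market_sell(qty=4): fills=none; bids=[-] asks=[#4:3@98 #5:7@100 #2:5@104]
After op 7 [order #7] limit_buy(price=95, qty=10): fills=none; bids=[#7:10@95] asks=[#4:3@98 #5:7@100 #2:5@104]

Answer: bid=- ask=-
bid=- ask=104
bid=- ask=104
bid=- ask=98
bid=- ask=98
bid=- ask=98
bid=95 ask=98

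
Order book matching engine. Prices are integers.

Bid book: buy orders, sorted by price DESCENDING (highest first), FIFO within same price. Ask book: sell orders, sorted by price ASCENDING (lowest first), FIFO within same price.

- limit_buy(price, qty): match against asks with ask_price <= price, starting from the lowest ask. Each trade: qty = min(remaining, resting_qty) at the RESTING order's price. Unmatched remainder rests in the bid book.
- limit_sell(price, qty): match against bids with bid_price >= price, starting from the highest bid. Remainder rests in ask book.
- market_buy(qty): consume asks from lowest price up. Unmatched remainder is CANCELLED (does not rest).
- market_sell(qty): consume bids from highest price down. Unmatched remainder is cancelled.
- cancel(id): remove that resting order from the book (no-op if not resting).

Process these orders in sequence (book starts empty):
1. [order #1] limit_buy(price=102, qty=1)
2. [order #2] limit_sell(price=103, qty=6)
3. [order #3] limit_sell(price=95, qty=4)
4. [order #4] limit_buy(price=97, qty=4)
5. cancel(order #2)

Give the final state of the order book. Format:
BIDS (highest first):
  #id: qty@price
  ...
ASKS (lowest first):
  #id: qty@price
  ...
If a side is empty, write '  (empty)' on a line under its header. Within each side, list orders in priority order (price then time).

Answer: BIDS (highest first):
  #4: 1@97
ASKS (lowest first):
  (empty)

Derivation:
After op 1 [order #1] limit_buy(price=102, qty=1): fills=none; bids=[#1:1@102] asks=[-]
After op 2 [order #2] limit_sell(price=103, qty=6): fills=none; bids=[#1:1@102] asks=[#2:6@103]
After op 3 [order #3] limit_sell(price=95, qty=4): fills=#1x#3:1@102; bids=[-] asks=[#3:3@95 #2:6@103]
After op 4 [order #4] limit_buy(price=97, qty=4): fills=#4x#3:3@95; bids=[#4:1@97] asks=[#2:6@103]
After op 5 cancel(order #2): fills=none; bids=[#4:1@97] asks=[-]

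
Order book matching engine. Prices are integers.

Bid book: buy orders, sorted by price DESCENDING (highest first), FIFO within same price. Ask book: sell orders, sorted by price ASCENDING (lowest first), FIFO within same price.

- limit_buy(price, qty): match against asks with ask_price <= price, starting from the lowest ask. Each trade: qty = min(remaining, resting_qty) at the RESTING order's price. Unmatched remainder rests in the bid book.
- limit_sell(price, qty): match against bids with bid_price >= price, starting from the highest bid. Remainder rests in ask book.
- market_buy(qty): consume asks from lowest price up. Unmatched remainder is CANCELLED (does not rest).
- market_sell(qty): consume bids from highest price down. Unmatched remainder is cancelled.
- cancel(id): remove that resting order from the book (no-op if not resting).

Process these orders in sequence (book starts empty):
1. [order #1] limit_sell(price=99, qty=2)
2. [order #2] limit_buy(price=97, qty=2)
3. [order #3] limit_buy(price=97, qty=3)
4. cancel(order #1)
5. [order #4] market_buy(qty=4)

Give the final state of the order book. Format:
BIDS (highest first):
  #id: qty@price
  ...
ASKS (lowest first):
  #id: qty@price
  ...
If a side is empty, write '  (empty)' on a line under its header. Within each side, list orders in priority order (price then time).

After op 1 [order #1] limit_sell(price=99, qty=2): fills=none; bids=[-] asks=[#1:2@99]
After op 2 [order #2] limit_buy(price=97, qty=2): fills=none; bids=[#2:2@97] asks=[#1:2@99]
After op 3 [order #3] limit_buy(price=97, qty=3): fills=none; bids=[#2:2@97 #3:3@97] asks=[#1:2@99]
After op 4 cancel(order #1): fills=none; bids=[#2:2@97 #3:3@97] asks=[-]
After op 5 [order #4] market_buy(qty=4): fills=none; bids=[#2:2@97 #3:3@97] asks=[-]

Answer: BIDS (highest first):
  #2: 2@97
  #3: 3@97
ASKS (lowest first):
  (empty)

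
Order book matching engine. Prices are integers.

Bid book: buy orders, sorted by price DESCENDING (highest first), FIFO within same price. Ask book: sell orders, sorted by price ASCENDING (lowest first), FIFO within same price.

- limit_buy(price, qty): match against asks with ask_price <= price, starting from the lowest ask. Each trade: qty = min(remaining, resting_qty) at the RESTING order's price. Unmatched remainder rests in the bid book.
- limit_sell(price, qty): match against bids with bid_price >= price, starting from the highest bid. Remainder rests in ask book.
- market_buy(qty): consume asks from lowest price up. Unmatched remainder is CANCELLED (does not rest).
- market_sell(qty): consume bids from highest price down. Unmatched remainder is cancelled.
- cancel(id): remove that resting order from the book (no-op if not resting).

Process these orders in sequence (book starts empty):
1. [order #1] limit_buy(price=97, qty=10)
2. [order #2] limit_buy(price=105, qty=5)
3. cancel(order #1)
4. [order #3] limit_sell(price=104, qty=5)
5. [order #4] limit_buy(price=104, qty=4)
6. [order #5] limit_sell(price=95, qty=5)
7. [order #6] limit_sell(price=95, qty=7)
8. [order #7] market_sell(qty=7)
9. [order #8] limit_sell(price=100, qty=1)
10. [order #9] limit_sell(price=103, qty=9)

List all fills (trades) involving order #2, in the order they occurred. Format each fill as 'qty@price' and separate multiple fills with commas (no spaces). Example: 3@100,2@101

After op 1 [order #1] limit_buy(price=97, qty=10): fills=none; bids=[#1:10@97] asks=[-]
After op 2 [order #2] limit_buy(price=105, qty=5): fills=none; bids=[#2:5@105 #1:10@97] asks=[-]
After op 3 cancel(order #1): fills=none; bids=[#2:5@105] asks=[-]
After op 4 [order #3] limit_sell(price=104, qty=5): fills=#2x#3:5@105; bids=[-] asks=[-]
After op 5 [order #4] limit_buy(price=104, qty=4): fills=none; bids=[#4:4@104] asks=[-]
After op 6 [order #5] limit_sell(price=95, qty=5): fills=#4x#5:4@104; bids=[-] asks=[#5:1@95]
After op 7 [order #6] limit_sell(price=95, qty=7): fills=none; bids=[-] asks=[#5:1@95 #6:7@95]
After op 8 [order #7] market_sell(qty=7): fills=none; bids=[-] asks=[#5:1@95 #6:7@95]
After op 9 [order #8] limit_sell(price=100, qty=1): fills=none; bids=[-] asks=[#5:1@95 #6:7@95 #8:1@100]
After op 10 [order #9] limit_sell(price=103, qty=9): fills=none; bids=[-] asks=[#5:1@95 #6:7@95 #8:1@100 #9:9@103]

Answer: 5@105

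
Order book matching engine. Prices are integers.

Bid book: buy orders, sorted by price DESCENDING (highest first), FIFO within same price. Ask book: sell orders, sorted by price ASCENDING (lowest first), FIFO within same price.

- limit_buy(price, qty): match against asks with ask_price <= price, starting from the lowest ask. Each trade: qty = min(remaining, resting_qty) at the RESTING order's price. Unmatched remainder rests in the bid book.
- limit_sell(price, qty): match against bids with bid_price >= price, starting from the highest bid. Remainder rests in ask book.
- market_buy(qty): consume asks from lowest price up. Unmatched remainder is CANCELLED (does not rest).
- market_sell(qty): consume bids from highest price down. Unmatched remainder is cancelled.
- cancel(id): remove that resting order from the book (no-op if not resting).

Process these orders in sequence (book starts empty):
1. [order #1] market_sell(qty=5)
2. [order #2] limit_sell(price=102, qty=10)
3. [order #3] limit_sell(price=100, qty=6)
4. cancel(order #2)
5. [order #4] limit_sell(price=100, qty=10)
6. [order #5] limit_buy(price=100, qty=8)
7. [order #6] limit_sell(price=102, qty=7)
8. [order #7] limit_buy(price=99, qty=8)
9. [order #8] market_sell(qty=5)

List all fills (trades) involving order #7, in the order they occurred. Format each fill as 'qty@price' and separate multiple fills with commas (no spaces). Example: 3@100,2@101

After op 1 [order #1] market_sell(qty=5): fills=none; bids=[-] asks=[-]
After op 2 [order #2] limit_sell(price=102, qty=10): fills=none; bids=[-] asks=[#2:10@102]
After op 3 [order #3] limit_sell(price=100, qty=6): fills=none; bids=[-] asks=[#3:6@100 #2:10@102]
After op 4 cancel(order #2): fills=none; bids=[-] asks=[#3:6@100]
After op 5 [order #4] limit_sell(price=100, qty=10): fills=none; bids=[-] asks=[#3:6@100 #4:10@100]
After op 6 [order #5] limit_buy(price=100, qty=8): fills=#5x#3:6@100 #5x#4:2@100; bids=[-] asks=[#4:8@100]
After op 7 [order #6] limit_sell(price=102, qty=7): fills=none; bids=[-] asks=[#4:8@100 #6:7@102]
After op 8 [order #7] limit_buy(price=99, qty=8): fills=none; bids=[#7:8@99] asks=[#4:8@100 #6:7@102]
After op 9 [order #8] market_sell(qty=5): fills=#7x#8:5@99; bids=[#7:3@99] asks=[#4:8@100 #6:7@102]

Answer: 5@99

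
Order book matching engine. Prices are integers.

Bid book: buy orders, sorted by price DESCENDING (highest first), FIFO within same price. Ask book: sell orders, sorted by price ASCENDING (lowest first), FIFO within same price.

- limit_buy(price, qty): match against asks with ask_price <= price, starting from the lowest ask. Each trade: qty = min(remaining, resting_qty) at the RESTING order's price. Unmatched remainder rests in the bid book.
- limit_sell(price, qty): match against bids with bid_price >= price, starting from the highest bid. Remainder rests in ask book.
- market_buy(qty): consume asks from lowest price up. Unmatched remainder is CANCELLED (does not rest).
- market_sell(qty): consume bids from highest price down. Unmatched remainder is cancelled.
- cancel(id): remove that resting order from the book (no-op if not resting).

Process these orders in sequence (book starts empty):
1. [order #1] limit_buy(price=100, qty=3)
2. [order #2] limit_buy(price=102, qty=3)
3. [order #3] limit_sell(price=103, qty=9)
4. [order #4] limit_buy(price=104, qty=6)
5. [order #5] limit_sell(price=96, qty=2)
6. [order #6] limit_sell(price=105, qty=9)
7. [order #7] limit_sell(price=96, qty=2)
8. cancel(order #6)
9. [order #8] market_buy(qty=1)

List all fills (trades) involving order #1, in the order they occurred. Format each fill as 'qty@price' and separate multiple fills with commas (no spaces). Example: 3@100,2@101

Answer: 1@100

Derivation:
After op 1 [order #1] limit_buy(price=100, qty=3): fills=none; bids=[#1:3@100] asks=[-]
After op 2 [order #2] limit_buy(price=102, qty=3): fills=none; bids=[#2:3@102 #1:3@100] asks=[-]
After op 3 [order #3] limit_sell(price=103, qty=9): fills=none; bids=[#2:3@102 #1:3@100] asks=[#3:9@103]
After op 4 [order #4] limit_buy(price=104, qty=6): fills=#4x#3:6@103; bids=[#2:3@102 #1:3@100] asks=[#3:3@103]
After op 5 [order #5] limit_sell(price=96, qty=2): fills=#2x#5:2@102; bids=[#2:1@102 #1:3@100] asks=[#3:3@103]
After op 6 [order #6] limit_sell(price=105, qty=9): fills=none; bids=[#2:1@102 #1:3@100] asks=[#3:3@103 #6:9@105]
After op 7 [order #7] limit_sell(price=96, qty=2): fills=#2x#7:1@102 #1x#7:1@100; bids=[#1:2@100] asks=[#3:3@103 #6:9@105]
After op 8 cancel(order #6): fills=none; bids=[#1:2@100] asks=[#3:3@103]
After op 9 [order #8] market_buy(qty=1): fills=#8x#3:1@103; bids=[#1:2@100] asks=[#3:2@103]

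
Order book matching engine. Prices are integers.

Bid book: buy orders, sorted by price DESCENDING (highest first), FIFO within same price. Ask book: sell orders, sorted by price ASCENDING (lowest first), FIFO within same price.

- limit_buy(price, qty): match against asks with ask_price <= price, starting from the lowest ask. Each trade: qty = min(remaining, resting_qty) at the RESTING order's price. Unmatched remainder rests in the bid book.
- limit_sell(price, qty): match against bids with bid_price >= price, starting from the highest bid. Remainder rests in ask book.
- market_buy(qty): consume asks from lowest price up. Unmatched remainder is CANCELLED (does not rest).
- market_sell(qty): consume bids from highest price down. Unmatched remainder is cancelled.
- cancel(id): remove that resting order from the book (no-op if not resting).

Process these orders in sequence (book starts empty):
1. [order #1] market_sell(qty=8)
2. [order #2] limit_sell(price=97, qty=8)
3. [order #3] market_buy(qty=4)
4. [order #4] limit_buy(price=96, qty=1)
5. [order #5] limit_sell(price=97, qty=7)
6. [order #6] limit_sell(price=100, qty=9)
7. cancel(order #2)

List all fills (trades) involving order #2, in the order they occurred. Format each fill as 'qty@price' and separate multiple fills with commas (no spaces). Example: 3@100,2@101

Answer: 4@97

Derivation:
After op 1 [order #1] market_sell(qty=8): fills=none; bids=[-] asks=[-]
After op 2 [order #2] limit_sell(price=97, qty=8): fills=none; bids=[-] asks=[#2:8@97]
After op 3 [order #3] market_buy(qty=4): fills=#3x#2:4@97; bids=[-] asks=[#2:4@97]
After op 4 [order #4] limit_buy(price=96, qty=1): fills=none; bids=[#4:1@96] asks=[#2:4@97]
After op 5 [order #5] limit_sell(price=97, qty=7): fills=none; bids=[#4:1@96] asks=[#2:4@97 #5:7@97]
After op 6 [order #6] limit_sell(price=100, qty=9): fills=none; bids=[#4:1@96] asks=[#2:4@97 #5:7@97 #6:9@100]
After op 7 cancel(order #2): fills=none; bids=[#4:1@96] asks=[#5:7@97 #6:9@100]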